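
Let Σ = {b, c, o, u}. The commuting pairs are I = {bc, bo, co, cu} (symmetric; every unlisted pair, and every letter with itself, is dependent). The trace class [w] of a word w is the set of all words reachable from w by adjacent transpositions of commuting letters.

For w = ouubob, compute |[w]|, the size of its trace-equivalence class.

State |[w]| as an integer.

0(o) covers ∅
1(u) covers 0:o
2(u) covers 1:u
3(b) covers 2:u
4(o) covers 2:u
5(b) covers 3:b
floor of heap: 0:o
completions by unplaced set U, small U first (add the entries for U minus each lowest piece of U):
  |U|=1: {4}:1  {5}:1
  |U|=2: {3,5}:1  {4,5}:2
  |U|=3: {3,4,5}:3
  |U|=4: {2,3,4,5}:3
  start at 0(o): 3

3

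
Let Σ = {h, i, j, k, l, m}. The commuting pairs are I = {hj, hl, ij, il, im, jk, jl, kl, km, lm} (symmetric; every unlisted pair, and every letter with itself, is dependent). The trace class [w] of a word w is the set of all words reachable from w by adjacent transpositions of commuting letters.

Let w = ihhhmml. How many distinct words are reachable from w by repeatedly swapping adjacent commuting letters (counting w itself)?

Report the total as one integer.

7

drop 0:i onto floor
drop 1:h onto {0:i}
drop 2:h onto {1:h}
drop 3:h onto {2:h}
drop 4:m onto {3:h}
drop 5:m onto {4:m}
drop 6:l onto floor
ground layer = {0:i, 6:l}
drop-orders for the pieces not yet dropped (sum over which currently-grounded one goes next):
  1 to go: {5} 1  {6} 1
  2 to go: {4,5} 1  {5,6} 2
  3 to go: {3,4,5} 1  {4,5,6} 3
  4 to go: {2,3,4,5} 1  {3,4,5,6} 4
  5 to go: {1,2,3,4,5} 1  {2,3,4,5,6} 5
  if 0:i drops first: 6 orders
  if 6:l drops first: 1 orders
heap linearizations: 7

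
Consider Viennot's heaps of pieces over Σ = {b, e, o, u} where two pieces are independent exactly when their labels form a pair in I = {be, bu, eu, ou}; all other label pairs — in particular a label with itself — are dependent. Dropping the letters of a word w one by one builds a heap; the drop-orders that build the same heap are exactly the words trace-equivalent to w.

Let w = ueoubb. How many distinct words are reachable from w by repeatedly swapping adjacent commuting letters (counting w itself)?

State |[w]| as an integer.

0(u) covers ∅
1(e) covers ∅
2(o) covers 1:e
3(u) covers 0:u
4(b) covers 2:o
5(b) covers 4:b
floor of heap: 0:u, 1:e
completions by unplaced set U, small U first (add the entries for U minus each lowest piece of U):
  |U|=1: {3}:1  {5}:1
  |U|=2: {0,3}:1  {3,5}:2  {4,5}:1
  |U|=3: {0,3,5}:3  {2,4,5}:1  {3,4,5}:3
  |U|=4: {0,3,4,5}:6  {1,2,4,5}:1  {2,3,4,5}:4
  start at 0(u): 5
  start at 1(e): 10
sum over floor = 15

15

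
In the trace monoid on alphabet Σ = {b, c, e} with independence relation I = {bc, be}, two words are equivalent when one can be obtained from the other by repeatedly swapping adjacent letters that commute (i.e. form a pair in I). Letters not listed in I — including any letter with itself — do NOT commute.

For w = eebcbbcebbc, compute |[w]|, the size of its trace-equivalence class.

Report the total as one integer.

0(e) covers ∅
1(e) covers 0:e
2(b) covers ∅
3(c) covers 1:e
4(b) covers 2:b
5(b) covers 4:b
6(c) covers 3:c
7(e) covers 6:c
8(b) covers 5:b
9(b) covers 8:b
10(c) covers 7:e
floor of heap: 0:e, 2:b
completions by unplaced set U, small U first (add the entries for U minus each lowest piece of U):
  |U|=1: {9}:1  {10}:1
  |U|=2: {7,10}:1  {8,9}:1  {9,10}:2
  |U|=3: {5,8,9}:1  {6,7,10}:1  {7,9,10}:3  {8,9,10}:3
  |U|=4: {3,6,7,10}:1  {4,5,8,9}:1  {5,8,9,10}:4  {6,7,9,10}:4  {7,8,9,10}:6
  |U|=5: {1,3,6,7,10}:1  {2,4,5,8,9}:1  {3,6,7,9,10}:5  {4,5,8,9,10}:5  {5,7,8,9,10}:10  {6,7,8,9,10}:10
  |U|=6: {0,1,3,6,7,10}:1  {1,3,6,7,9,10}:6  {2,4,5,8,9,10}:6  {3,6,7,8,9,10}:15  {4,5,7,8,9,10}:15  {5,6,7,8,9,10}:20
  |U|=7: {0,1,3,6,7,9,10}:7  {1,3,6,7,8,9,10}:21  {2,4,5,7,8,9,10}:21  {3,5,6,7,8,9,10}:35  {4,5,6,7,8,9,10}:35
  |U|=8: {0,1,3,6,7,8,9,10}:28  {1,3,5,6,7,8,9,10}:56  {2,4,5,6,7,8,9,10}:56  {3,4,5,6,7,8,9,10}:70
  |U|=9: {0,1,3,5,6,7,8,9,10}:84  {1,3,4,5,6,7,8,9,10}:126  {2,3,4,5,6,7,8,9,10}:126
  start at 0(e): 252
  start at 2(b): 210
sum over floor = 462

462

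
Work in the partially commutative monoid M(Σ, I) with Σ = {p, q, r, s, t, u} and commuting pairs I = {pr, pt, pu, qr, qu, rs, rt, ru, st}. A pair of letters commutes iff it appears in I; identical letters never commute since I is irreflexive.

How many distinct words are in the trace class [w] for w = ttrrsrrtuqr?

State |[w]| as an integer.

3696

#0=t has no predecessor
#1=t depends on [0:t]
#2=r has no predecessor
#3=r depends on [2:r]
#4=s has no predecessor
#5=r depends on [3:r]
#6=r depends on [5:r]
#7=t depends on [1:t]
#8=u depends on [4:s, 7:t]
#9=q depends on [4:s, 7:t]
#10=r depends on [6:r]
sources: [0:t, 2:r, 4:s]
N(rest) = Σ N(rest − s) over sources s of rest; N(one piece) = 1:
  size 1 → [8]=1  [9]=1  [10]=1
  size 2 → [6,10]=1  [8,9]=2  [8,10]=2  [9,10]=2
  size 3 → [4,8,9]=2  [5,6,10]=1  [6,8,10]=3  [6,9,10]=3  [7,8,9]=2  [8,9,10]=6
  size 4 → [1,7,8,9]=2  [3,5,6,10]=1  [4,7,8,9]=4  [4,8,9,10]=8  [5,6,8,10]=4  [5,6,9,10]=4  [6,8,9,10]=12  [7,8,9,10]=8
  size 5 → [0,1,7,8,9]=2  [1,4,7,8,9]=6  [1,7,8,9,10]=10  [2,3,5,6,10]=1  [3,5,6,8,10]=5  [3,5,6,9,10]=5  [4,6,8,9,10]=20  [4,7,8,9,10]=20  [5,6,8,9,10]=20  [6,7,8,9,10]=20
  size 6 → [0,1,4,7,8,9]=8  [0,1,7,8,9,10]=12  [1,4,7,8,9,10]=36  [1,6,7,8,9,10]=30  [2,3,5,6,8,10]=6  [2,3,5,6,9,10]=6  [3,5,6,8,9,10]=30  [4,5,6,8,9,10]=40  [4,6,7,8,9,10]=60  [5,6,7,8,9,10]=40
  size 7 → [0,1,4,7,8,9,10]=56  [0,1,6,7,8,9,10]=42  [1,4,6,7,8,9,10]=126  [1,5,6,7,8,9,10]=70  [2,3,5,6,8,9,10]=42  [3,4,5,6,8,9,10]=70  [3,5,6,7,8,9,10]=70  [4,5,6,7,8,9,10]=140
  size 8 → [0,1,4,6,7,8,9,10]=224  [0,1,5,6,7,8,9,10]=112  [1,3,5,6,7,8,9,10]=140  [1,4,5,6,7,8,9,10]=336  [2,3,4,5,6,8,9,10]=112  [2,3,5,6,7,8,9,10]=112  [3,4,5,6,7,8,9,10]=280
  size 9 → [0,1,3,5,6,7,8,9,10]=252  [0,1,4,5,6,7,8,9,10]=672  [1,2,3,5,6,7,8,9,10]=252  [1,3,4,5,6,7,8,9,10]=756  [2,3,4,5,6,7,8,9,10]=504
  first=0(t) contributes 1512
  first=2(r) contributes 1680
  first=4(s) contributes 504
|[w]| = 3696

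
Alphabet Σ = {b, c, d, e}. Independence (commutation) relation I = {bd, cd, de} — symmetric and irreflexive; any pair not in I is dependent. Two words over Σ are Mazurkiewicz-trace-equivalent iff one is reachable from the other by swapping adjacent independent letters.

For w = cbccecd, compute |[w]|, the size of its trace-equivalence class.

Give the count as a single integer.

#0=c has no predecessor
#1=b depends on [0:c]
#2=c depends on [1:b]
#3=c depends on [2:c]
#4=e depends on [3:c]
#5=c depends on [4:e]
#6=d has no predecessor
sources: [0:c, 6:d]
N(rest) = Σ N(rest − s) over sources s of rest; N(one piece) = 1:
  size 1 → [5]=1  [6]=1
  size 2 → [4,5]=1  [5,6]=2
  size 3 → [3,4,5]=1  [4,5,6]=3
  size 4 → [2,3,4,5]=1  [3,4,5,6]=4
  size 5 → [1,2,3,4,5]=1  [2,3,4,5,6]=5
  first=0(c) contributes 6
  first=6(d) contributes 1
|[w]| = 7

7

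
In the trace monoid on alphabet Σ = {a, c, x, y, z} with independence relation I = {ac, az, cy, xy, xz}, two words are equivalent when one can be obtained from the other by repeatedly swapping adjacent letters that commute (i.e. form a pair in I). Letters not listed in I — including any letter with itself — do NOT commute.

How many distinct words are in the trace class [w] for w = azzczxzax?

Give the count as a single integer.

45

drop 0:a onto floor
drop 1:z onto floor
drop 2:z onto {1:z}
drop 3:c onto {2:z}
drop 4:z onto {3:c}
drop 5:x onto {0:a, 3:c}
drop 6:z onto {4:z}
drop 7:a onto {5:x}
drop 8:x onto {7:a}
ground layer = {0:a, 1:z}
drop-orders for the pieces not yet dropped (sum over which currently-grounded one goes next):
  1 to go: {6} 1  {8} 1
  2 to go: {4,6} 1  {6,8} 2  {7,8} 1
  3 to go: {4,6,8} 3  {5,7,8} 1  {6,7,8} 3
  4 to go: {0,5,7,8} 1  {4,6,7,8} 6  {5,6,7,8} 4
  5 to go: {0,5,6,7,8} 5  {4,5,6,7,8} 10
  6 to go: {0,4,5,6,7,8} 15  {3,4,5,6,7,8} 10
  7 to go: {0,3,4,5,6,7,8} 25  {2,3,4,5,6,7,8} 10
  if 0:a drops first: 10 orders
  if 1:z drops first: 35 orders
heap linearizations: 45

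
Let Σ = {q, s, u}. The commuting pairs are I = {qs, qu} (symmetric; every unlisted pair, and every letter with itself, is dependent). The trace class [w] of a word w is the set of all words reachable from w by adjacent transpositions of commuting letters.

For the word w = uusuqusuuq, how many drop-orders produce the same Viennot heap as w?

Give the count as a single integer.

piece 0:u — minimal
piece 1:u rests on {0:u}
piece 2:s rests on {1:u}
piece 3:u rests on {2:s}
piece 4:q — minimal
piece 5:u rests on {3:u}
piece 6:s rests on {5:u}
piece 7:u rests on {6:s}
piece 8:u rests on {7:u}
piece 9:q rests on {4:q}
minimal pieces: {0:u, 4:q}
ways to finish when only these pieces remain (= sum over removing one remaining piece with nothing left below it):
  1 left: {8}→1  {9}→1
  2 left: {4,9}→1  {7,8}→1  {8,9}→2
  3 left: {4,8,9}→3  {6,7,8}→1  {7,8,9}→3
  4 left: {4,7,8,9}→6  {5,6,7,8}→1  {6,7,8,9}→4
  5 left: {3,5,6,7,8}→1  {4,6,7,8,9}→10  {5,6,7,8,9}→5
  6 left: {2,3,5,6,7,8}→1  {3,5,6,7,8,9}→6  {4,5,6,7,8,9}→15
  7 left: {1,2,3,5,6,7,8}→1  {2,3,5,6,7,8,9}→7  {3,4,5,6,7,8,9}→21
  8 left: {0,1,2,3,5,6,7,8}→1  {1,2,3,5,6,7,8,9}→8  {2,3,4,5,6,7,8,9}→28
  placing 0:u first → 36 extensions
  placing 4:q first → 9 extensions
total linear extensions = 45

45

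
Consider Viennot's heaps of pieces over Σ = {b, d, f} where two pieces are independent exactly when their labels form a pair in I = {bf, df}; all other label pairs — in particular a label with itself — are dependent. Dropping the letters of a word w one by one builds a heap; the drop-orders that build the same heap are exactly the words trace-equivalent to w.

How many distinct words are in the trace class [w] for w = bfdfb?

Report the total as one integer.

10

piece 0:b — minimal
piece 1:f — minimal
piece 2:d rests on {0:b}
piece 3:f rests on {1:f}
piece 4:b rests on {2:d}
minimal pieces: {0:b, 1:f}
ways to finish when only these pieces remain (= sum over removing one remaining piece with nothing left below it):
  1 left: {3}→1  {4}→1
  2 left: {1,3}→1  {2,4}→1  {3,4}→2
  3 left: {0,2,4}→1  {1,3,4}→3  {2,3,4}→3
  placing 0:b first → 6 extensions
  placing 1:f first → 4 extensions
total linear extensions = 10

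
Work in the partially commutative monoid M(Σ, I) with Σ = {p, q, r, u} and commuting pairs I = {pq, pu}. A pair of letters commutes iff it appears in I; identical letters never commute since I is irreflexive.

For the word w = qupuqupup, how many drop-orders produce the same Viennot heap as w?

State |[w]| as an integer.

84

drop 0:q onto floor
drop 1:u onto {0:q}
drop 2:p onto floor
drop 3:u onto {1:u}
drop 4:q onto {3:u}
drop 5:u onto {4:q}
drop 6:p onto {2:p}
drop 7:u onto {5:u}
drop 8:p onto {6:p}
ground layer = {0:q, 2:p}
drop-orders for the pieces not yet dropped (sum over which currently-grounded one goes next):
  1 to go: {7} 1  {8} 1
  2 to go: {5,7} 1  {6,8} 1  {7,8} 2
  3 to go: {2,6,8} 1  {4,5,7} 1  {5,7,8} 3  {6,7,8} 3
  4 to go: {2,6,7,8} 4  {3,4,5,7} 1  {4,5,7,8} 4  {5,6,7,8} 6
  5 to go: {1,3,4,5,7} 1  {2,5,6,7,8} 10  {3,4,5,7,8} 5  {4,5,6,7,8} 10
  6 to go: {0,1,3,4,5,7} 1  {1,3,4,5,7,8} 6  {2,4,5,6,7,8} 20  {3,4,5,6,7,8} 15
  7 to go: {0,1,3,4,5,7,8} 7  {1,3,4,5,6,7,8} 21  {2,3,4,5,6,7,8} 35
  if 0:q drops first: 56 orders
  if 2:p drops first: 28 orders
heap linearizations: 84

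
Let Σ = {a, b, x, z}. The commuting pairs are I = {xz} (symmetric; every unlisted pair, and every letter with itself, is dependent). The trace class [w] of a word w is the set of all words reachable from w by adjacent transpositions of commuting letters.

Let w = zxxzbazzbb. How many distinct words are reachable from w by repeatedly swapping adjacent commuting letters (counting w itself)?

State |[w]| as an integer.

6

0(z) covers ∅
1(x) covers ∅
2(x) covers 1:x
3(z) covers 0:z
4(b) covers 2:x, 3:z
5(a) covers 4:b
6(z) covers 5:a
7(z) covers 6:z
8(b) covers 7:z
9(b) covers 8:b
floor of heap: 0:z, 1:x
completions by unplaced set U, small U first (add the entries for U minus each lowest piece of U):
  |U|=1: {9}:1
  |U|=2: {8,9}:1
  |U|=3: {7,8,9}:1
  |U|=4: {6,7,8,9}:1
  |U|=5: {5,6,7,8,9}:1
  |U|=6: {4,5,6,7,8,9}:1
  |U|=7: {2,4,5,6,7,8,9}:1  {3,4,5,6,7,8,9}:1
  |U|=8: {0,3,4,5,6,7,8,9}:1  {1,2,4,5,6,7,8,9}:1  {2,3,4,5,6,7,8,9}:2
  start at 0(z): 3
  start at 1(x): 3
sum over floor = 6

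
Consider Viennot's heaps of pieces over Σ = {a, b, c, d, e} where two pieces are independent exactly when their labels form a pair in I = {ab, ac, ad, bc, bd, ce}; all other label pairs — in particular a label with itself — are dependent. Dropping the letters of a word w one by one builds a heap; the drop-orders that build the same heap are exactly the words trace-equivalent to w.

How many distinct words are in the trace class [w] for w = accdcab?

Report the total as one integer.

0(a) covers ∅
1(c) covers ∅
2(c) covers 1:c
3(d) covers 2:c
4(c) covers 3:d
5(a) covers 0:a
6(b) covers ∅
floor of heap: 0:a, 1:c, 6:b
completions by unplaced set U, small U first (add the entries for U minus each lowest piece of U):
  |U|=1: {4}:1  {5}:1  {6}:1
  |U|=2: {0,5}:1  {3,4}:1  {4,5}:2  {4,6}:2  {5,6}:2
  |U|=3: {0,4,5}:3  {0,5,6}:3  {2,3,4}:1  {3,4,5}:3  {3,4,6}:3  {4,5,6}:6
  |U|=4: {0,3,4,5}:6  {0,4,5,6}:12  {1,2,3,4}:1  {2,3,4,5}:4  {2,3,4,6}:4  {3,4,5,6}:12
  |U|=5: {0,2,3,4,5}:10  {0,3,4,5,6}:30  {1,2,3,4,5}:5  {1,2,3,4,6}:5  {2,3,4,5,6}:20
  start at 0(a): 30
  start at 1(c): 60
  start at 6(b): 15
sum over floor = 105

105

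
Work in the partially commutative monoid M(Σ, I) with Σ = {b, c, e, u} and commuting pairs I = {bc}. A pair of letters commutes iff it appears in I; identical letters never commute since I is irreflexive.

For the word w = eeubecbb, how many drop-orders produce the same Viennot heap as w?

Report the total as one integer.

piece 0:e — minimal
piece 1:e rests on {0:e}
piece 2:u rests on {1:e}
piece 3:b rests on {2:u}
piece 4:e rests on {3:b}
piece 5:c rests on {4:e}
piece 6:b rests on {4:e}
piece 7:b rests on {6:b}
minimal pieces: {0:e}
ways to finish when only these pieces remain (= sum over removing one remaining piece with nothing left below it):
  1 left: {5}→1  {7}→1
  2 left: {5,7}→2  {6,7}→1
  3 left: {5,6,7}→3
  4 left: {4,5,6,7}→3
  5 left: {3,4,5,6,7}→3
  6 left: {2,3,4,5,6,7}→3
  placing 0:e first → 3 extensions

3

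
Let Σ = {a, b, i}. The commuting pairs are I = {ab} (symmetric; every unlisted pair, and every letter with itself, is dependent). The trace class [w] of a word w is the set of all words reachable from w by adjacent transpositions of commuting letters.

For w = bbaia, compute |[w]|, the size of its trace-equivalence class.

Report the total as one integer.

3

#0=b has no predecessor
#1=b depends on [0:b]
#2=a has no predecessor
#3=i depends on [1:b, 2:a]
#4=a depends on [3:i]
sources: [0:b, 2:a]
N(rest) = Σ N(rest − s) over sources s of rest; N(one piece) = 1:
  size 1 → [4]=1
  size 2 → [3,4]=1
  size 3 → [1,3,4]=1  [2,3,4]=1
  first=0(b) contributes 2
  first=2(a) contributes 1
|[w]| = 3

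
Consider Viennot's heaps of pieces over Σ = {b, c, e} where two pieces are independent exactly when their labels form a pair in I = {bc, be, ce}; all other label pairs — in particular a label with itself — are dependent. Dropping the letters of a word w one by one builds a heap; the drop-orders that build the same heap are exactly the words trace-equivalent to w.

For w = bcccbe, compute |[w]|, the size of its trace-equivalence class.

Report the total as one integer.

drop 0:b onto floor
drop 1:c onto floor
drop 2:c onto {1:c}
drop 3:c onto {2:c}
drop 4:b onto {0:b}
drop 5:e onto floor
ground layer = {0:b, 1:c, 5:e}
drop-orders for the pieces not yet dropped (sum over which currently-grounded one goes next):
  1 to go: {3} 1  {4} 1  {5} 1
  2 to go: {0,4} 1  {2,3} 1  {3,4} 2  {3,5} 2  {4,5} 2
  3 to go: {0,3,4} 3  {0,4,5} 3  {1,2,3} 1  {2,3,4} 3  {2,3,5} 3  {3,4,5} 6
  4 to go: {0,2,3,4} 6  {0,3,4,5} 12  {1,2,3,4} 4  {1,2,3,5} 4  {2,3,4,5} 12
  if 0:b drops first: 20 orders
  if 1:c drops first: 30 orders
  if 5:e drops first: 10 orders
heap linearizations: 60

60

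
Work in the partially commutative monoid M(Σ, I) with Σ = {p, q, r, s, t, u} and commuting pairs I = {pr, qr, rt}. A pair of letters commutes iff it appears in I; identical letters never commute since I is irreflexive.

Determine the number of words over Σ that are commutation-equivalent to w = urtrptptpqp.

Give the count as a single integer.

45

piece 0:u — minimal
piece 1:r rests on {0:u}
piece 2:t rests on {0:u}
piece 3:r rests on {1:r}
piece 4:p rests on {2:t}
piece 5:t rests on {4:p}
piece 6:p rests on {5:t}
piece 7:t rests on {6:p}
piece 8:p rests on {7:t}
piece 9:q rests on {8:p}
piece 10:p rests on {9:q}
minimal pieces: {0:u}
ways to finish when only these pieces remain (= sum over removing one remaining piece with nothing left below it):
  1 left: {3}→1  {10}→1
  2 left: {1,3}→1  {3,10}→2  {9,10}→1
  3 left: {1,3,10}→3  {3,9,10}→3  {8,9,10}→1
  4 left: {1,3,9,10}→6  {3,8,9,10}→4  {7,8,9,10}→1
  5 left: {1,3,8,9,10}→10  {3,7,8,9,10}→5  {6,7,8,9,10}→1
  6 left: {1,3,7,8,9,10}→15  {3,6,7,8,9,10}→6  {5,6,7,8,9,10}→1
  7 left: {1,3,6,7,8,9,10}→21  {3,5,6,7,8,9,10}→7  {4,5,6,7,8,9,10}→1
  8 left: {1,3,5,6,7,8,9,10}→28  {2,4,5,6,7,8,9,10}→1  {3,4,5,6,7,8,9,10}→8
  9 left: {1,3,4,5,6,7,8,9,10}→36  {2,3,4,5,6,7,8,9,10}→9
  placing 0:u first → 45 extensions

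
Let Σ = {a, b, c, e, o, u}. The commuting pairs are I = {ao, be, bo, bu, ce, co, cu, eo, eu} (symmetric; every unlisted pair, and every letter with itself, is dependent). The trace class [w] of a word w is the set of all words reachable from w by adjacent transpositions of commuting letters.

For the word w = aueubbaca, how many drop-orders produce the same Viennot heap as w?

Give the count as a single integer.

0(a) covers ∅
1(u) covers 0:a
2(e) covers 0:a
3(u) covers 1:u
4(b) covers 0:a
5(b) covers 4:b
6(a) covers 2:e, 3:u, 5:b
7(c) covers 6:a
8(a) covers 7:c
floor of heap: 0:a
completions by unplaced set U, small U first (add the entries for U minus each lowest piece of U):
  |U|=1: {8}:1
  |U|=2: {7,8}:1
  |U|=3: {6,7,8}:1
  |U|=4: {2,6,7,8}:1  {3,6,7,8}:1  {5,6,7,8}:1
  |U|=5: {1,3,6,7,8}:1  {2,3,6,7,8}:2  {2,5,6,7,8}:2  {3,5,6,7,8}:2  {4,5,6,7,8}:1
  |U|=6: {1,2,3,6,7,8}:3  {1,3,5,6,7,8}:3  {2,3,5,6,7,8}:6  {2,4,5,6,7,8}:3  {3,4,5,6,7,8}:3
  |U|=7: {1,2,3,5,6,7,8}:12  {1,3,4,5,6,7,8}:6  {2,3,4,5,6,7,8}:12
  start at 0(a): 30

30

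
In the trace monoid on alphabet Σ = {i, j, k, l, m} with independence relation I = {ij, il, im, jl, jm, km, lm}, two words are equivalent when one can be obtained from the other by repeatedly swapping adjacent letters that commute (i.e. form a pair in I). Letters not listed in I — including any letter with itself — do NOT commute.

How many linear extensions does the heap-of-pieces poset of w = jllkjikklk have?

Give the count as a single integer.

6

piece 0:j — minimal
piece 1:l — minimal
piece 2:l rests on {1:l}
piece 3:k rests on {0:j, 2:l}
piece 4:j rests on {3:k}
piece 5:i rests on {3:k}
piece 6:k rests on {4:j, 5:i}
piece 7:k rests on {6:k}
piece 8:l rests on {7:k}
piece 9:k rests on {8:l}
minimal pieces: {0:j, 1:l}
ways to finish when only these pieces remain (= sum over removing one remaining piece with nothing left below it):
  1 left: {9}→1
  2 left: {8,9}→1
  3 left: {7,8,9}→1
  4 left: {6,7,8,9}→1
  5 left: {4,6,7,8,9}→1  {5,6,7,8,9}→1
  6 left: {4,5,6,7,8,9}→2
  7 left: {3,4,5,6,7,8,9}→2
  8 left: {0,3,4,5,6,7,8,9}→2  {2,3,4,5,6,7,8,9}→2
  placing 0:j first → 2 extensions
  placing 1:l first → 4 extensions
total linear extensions = 6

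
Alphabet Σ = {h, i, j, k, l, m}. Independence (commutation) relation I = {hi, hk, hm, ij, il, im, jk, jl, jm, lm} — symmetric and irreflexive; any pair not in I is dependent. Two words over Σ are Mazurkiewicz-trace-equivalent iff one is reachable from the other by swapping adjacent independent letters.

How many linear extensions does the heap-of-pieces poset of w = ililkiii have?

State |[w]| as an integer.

6

#0=i has no predecessor
#1=l has no predecessor
#2=i depends on [0:i]
#3=l depends on [1:l]
#4=k depends on [2:i, 3:l]
#5=i depends on [4:k]
#6=i depends on [5:i]
#7=i depends on [6:i]
sources: [0:i, 1:l]
N(rest) = Σ N(rest − s) over sources s of rest; N(one piece) = 1:
  size 1 → [7]=1
  size 2 → [6,7]=1
  size 3 → [5,6,7]=1
  size 4 → [4,5,6,7]=1
  size 5 → [2,4,5,6,7]=1  [3,4,5,6,7]=1
  size 6 → [0,2,4,5,6,7]=1  [1,3,4,5,6,7]=1  [2,3,4,5,6,7]=2
  first=0(i) contributes 3
  first=1(l) contributes 3
|[w]| = 6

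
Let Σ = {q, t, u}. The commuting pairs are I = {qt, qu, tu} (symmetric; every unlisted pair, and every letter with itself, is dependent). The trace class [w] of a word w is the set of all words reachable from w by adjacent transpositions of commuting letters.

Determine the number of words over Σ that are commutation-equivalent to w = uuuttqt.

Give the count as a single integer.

piece 0:u — minimal
piece 1:u rests on {0:u}
piece 2:u rests on {1:u}
piece 3:t — minimal
piece 4:t rests on {3:t}
piece 5:q — minimal
piece 6:t rests on {4:t}
minimal pieces: {0:u, 3:t, 5:q}
ways to finish when only these pieces remain (= sum over removing one remaining piece with nothing left below it):
  1 left: {2}→1  {5}→1  {6}→1
  2 left: {1,2}→1  {2,5}→2  {2,6}→2  {4,6}→1  {5,6}→2
  3 left: {0,1,2}→1  {1,2,5}→3  {1,2,6}→3  {2,4,6}→3  {2,5,6}→6  {3,4,6}→1  {4,5,6}→3
  4 left: {0,1,2,5}→4  {0,1,2,6}→4  {1,2,4,6}→6  {1,2,5,6}→12  {2,3,4,6}→4  {2,4,5,6}→12  {3,4,5,6}→4
  5 left: {0,1,2,4,6}→10  {0,1,2,5,6}→20  {1,2,3,4,6}→10  {1,2,4,5,6}→30  {2,3,4,5,6}→20
  placing 0:u first → 60 extensions
  placing 3:t first → 60 extensions
  placing 5:q first → 20 extensions
total linear extensions = 140

140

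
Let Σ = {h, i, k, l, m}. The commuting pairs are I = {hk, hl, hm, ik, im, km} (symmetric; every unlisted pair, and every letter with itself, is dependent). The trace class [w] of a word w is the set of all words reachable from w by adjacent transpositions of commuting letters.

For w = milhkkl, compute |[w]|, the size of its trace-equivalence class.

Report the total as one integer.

11

#0=m has no predecessor
#1=i has no predecessor
#2=l depends on [0:m, 1:i]
#3=h depends on [1:i]
#4=k depends on [2:l]
#5=k depends on [4:k]
#6=l depends on [5:k]
sources: [0:m, 1:i]
N(rest) = Σ N(rest − s) over sources s of rest; N(one piece) = 1:
  size 1 → [3]=1  [6]=1
  size 2 → [3,6]=2  [5,6]=1
  size 3 → [3,5,6]=3  [4,5,6]=1
  size 4 → [2,4,5,6]=1  [3,4,5,6]=4
  size 5 → [0,2,4,5,6]=1  [2,3,4,5,6]=5
  first=0(m) contributes 5
  first=1(i) contributes 6
|[w]| = 11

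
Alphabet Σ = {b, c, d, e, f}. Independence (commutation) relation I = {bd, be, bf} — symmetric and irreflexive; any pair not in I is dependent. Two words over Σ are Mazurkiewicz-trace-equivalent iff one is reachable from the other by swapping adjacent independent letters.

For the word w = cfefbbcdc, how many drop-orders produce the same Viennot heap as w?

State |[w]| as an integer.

drop 0:c onto floor
drop 1:f onto {0:c}
drop 2:e onto {1:f}
drop 3:f onto {2:e}
drop 4:b onto {0:c}
drop 5:b onto {4:b}
drop 6:c onto {3:f, 5:b}
drop 7:d onto {6:c}
drop 8:c onto {7:d}
ground layer = {0:c}
drop-orders for the pieces not yet dropped (sum over which currently-grounded one goes next):
  1 to go: {8} 1
  2 to go: {7,8} 1
  3 to go: {6,7,8} 1
  4 to go: {3,6,7,8} 1  {5,6,7,8} 1
  5 to go: {2,3,6,7,8} 1  {3,5,6,7,8} 2  {4,5,6,7,8} 1
  6 to go: {1,2,3,6,7,8} 1  {2,3,5,6,7,8} 3  {3,4,5,6,7,8} 3
  7 to go: {1,2,3,5,6,7,8} 4  {2,3,4,5,6,7,8} 6
  if 0:c drops first: 10 orders

10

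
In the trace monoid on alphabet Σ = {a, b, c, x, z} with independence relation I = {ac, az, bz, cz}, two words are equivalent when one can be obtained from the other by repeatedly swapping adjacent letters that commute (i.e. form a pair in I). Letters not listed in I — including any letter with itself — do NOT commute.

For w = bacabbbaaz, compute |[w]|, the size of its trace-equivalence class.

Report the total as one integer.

piece 0:b — minimal
piece 1:a rests on {0:b}
piece 2:c rests on {0:b}
piece 3:a rests on {1:a}
piece 4:b rests on {2:c, 3:a}
piece 5:b rests on {4:b}
piece 6:b rests on {5:b}
piece 7:a rests on {6:b}
piece 8:a rests on {7:a}
piece 9:z — minimal
minimal pieces: {0:b, 9:z}
ways to finish when only these pieces remain (= sum over removing one remaining piece with nothing left below it):
  1 left: {8}→1  {9}→1
  2 left: {7,8}→1  {8,9}→2
  3 left: {6,7,8}→1  {7,8,9}→3
  4 left: {5,6,7,8}→1  {6,7,8,9}→4
  5 left: {4,5,6,7,8}→1  {5,6,7,8,9}→5
  6 left: {2,4,5,6,7,8}→1  {3,4,5,6,7,8}→1  {4,5,6,7,8,9}→6
  7 left: {1,3,4,5,6,7,8}→1  {2,3,4,5,6,7,8}→2  {2,4,5,6,7,8,9}→7  {3,4,5,6,7,8,9}→7
  8 left: {1,2,3,4,5,6,7,8}→3  {1,3,4,5,6,7,8,9}→8  {2,3,4,5,6,7,8,9}→16
  placing 0:b first → 27 extensions
  placing 9:z first → 3 extensions
total linear extensions = 30

30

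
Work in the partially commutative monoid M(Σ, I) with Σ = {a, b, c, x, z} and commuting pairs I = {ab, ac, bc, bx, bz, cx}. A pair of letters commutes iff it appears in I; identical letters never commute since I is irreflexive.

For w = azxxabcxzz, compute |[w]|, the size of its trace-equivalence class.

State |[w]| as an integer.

drop 0:a onto floor
drop 1:z onto {0:a}
drop 2:x onto {1:z}
drop 3:x onto {2:x}
drop 4:a onto {3:x}
drop 5:b onto floor
drop 6:c onto {1:z}
drop 7:x onto {4:a}
drop 8:z onto {6:c, 7:x}
drop 9:z onto {8:z}
ground layer = {0:a, 5:b}
drop-orders for the pieces not yet dropped (sum over which currently-grounded one goes next):
  1 to go: {5} 1  {9} 1
  2 to go: {5,9} 2  {8,9} 1
  3 to go: {5,8,9} 3  {6,8,9} 1  {7,8,9} 1
  4 to go: {4,7,8,9} 1  {5,6,8,9} 4  {5,7,8,9} 4  {6,7,8,9} 2
  5 to go: {3,4,7,8,9} 1  {4,5,7,8,9} 5  {4,6,7,8,9} 3  {5,6,7,8,9} 10
  6 to go: {2,3,4,7,8,9} 1  {3,4,5,7,8,9} 6  {3,4,6,7,8,9} 4  {4,5,6,7,8,9} 18
  7 to go: {2,3,4,5,7,8,9} 7  {2,3,4,6,7,8,9} 5  {3,4,5,6,7,8,9} 28
  8 to go: {1,2,3,4,6,7,8,9} 5  {2,3,4,5,6,7,8,9} 40
  if 0:a drops first: 45 orders
  if 5:b drops first: 5 orders
heap linearizations: 50

50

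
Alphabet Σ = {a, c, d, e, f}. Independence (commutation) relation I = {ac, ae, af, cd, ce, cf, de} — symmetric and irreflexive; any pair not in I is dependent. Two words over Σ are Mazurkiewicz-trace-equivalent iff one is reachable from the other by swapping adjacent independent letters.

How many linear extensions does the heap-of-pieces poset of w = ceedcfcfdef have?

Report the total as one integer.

drop 0:c onto floor
drop 1:e onto floor
drop 2:e onto {1:e}
drop 3:d onto floor
drop 4:c onto {0:c}
drop 5:f onto {2:e, 3:d}
drop 6:c onto {4:c}
drop 7:f onto {5:f}
drop 8:d onto {7:f}
drop 9:e onto {7:f}
drop 10:f onto {8:d, 9:e}
ground layer = {0:c, 1:e, 3:d}
drop-orders for the pieces not yet dropped (sum over which currently-grounded one goes next):
  1 to go: {6} 1  {10} 1
  2 to go: {4,6} 1  {6,10} 2  {8,10} 1  {9,10} 1
  3 to go: {0,4,6} 1  {4,6,10} 3  {6,8,10} 3  {6,9,10} 3  {8,9,10} 2
  4 to go: {0,4,6,10} 4  {4,6,8,10} 6  {4,6,9,10} 6  {6,8,9,10} 8  {7,8,9,10} 2
  5 to go: {0,4,6,8,10} 10  {0,4,6,9,10} 10  {4,6,8,9,10} 20  {5,7,8,9,10} 2  {6,7,8,9,10} 10
  6 to go: {0,4,6,8,9,10} 40  {2,5,7,8,9,10} 2  {3,5,7,8,9,10} 2  {4,6,7,8,9,10} 30  {5,6,7,8,9,10} 12
  7 to go: {0,4,6,7,8,9,10} 70  {1,2,5,7,8,9,10} 2  {2,3,5,7,8,9,10} 4  {2,5,6,7,8,9,10} 14  {3,5,6,7,8,9,10} 14  {4,5,6,7,8,9,10} 42
  8 to go: {0,4,5,6,7,8,9,10} 112  {1,2,3,5,7,8,9,10} 6  {1,2,5,6,7,8,9,10} 16  {2,3,5,6,7,8,9,10} 32  {2,4,5,6,7,8,9,10} 56  {3,4,5,6,7,8,9,10} 56
  9 to go: {0,2,4,5,6,7,8,9,10} 168  {0,3,4,5,6,7,8,9,10} 168  {1,2,3,5,6,7,8,9,10} 54  {1,2,4,5,6,7,8,9,10} 72  {2,3,4,5,6,7,8,9,10} 144
  if 0:c drops first: 270 orders
  if 1:e drops first: 480 orders
  if 3:d drops first: 240 orders
heap linearizations: 990

990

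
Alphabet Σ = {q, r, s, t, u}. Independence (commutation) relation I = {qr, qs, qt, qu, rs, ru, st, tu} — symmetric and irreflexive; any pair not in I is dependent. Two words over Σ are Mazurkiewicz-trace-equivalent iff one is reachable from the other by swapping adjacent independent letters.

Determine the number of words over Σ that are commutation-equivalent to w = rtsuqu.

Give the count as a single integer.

piece 0:r — minimal
piece 1:t rests on {0:r}
piece 2:s — minimal
piece 3:u rests on {2:s}
piece 4:q — minimal
piece 5:u rests on {3:u}
minimal pieces: {0:r, 2:s, 4:q}
ways to finish when only these pieces remain (= sum over removing one remaining piece with nothing left below it):
  1 left: {1}→1  {4}→1  {5}→1
  2 left: {0,1}→1  {1,4}→2  {1,5}→2  {3,5}→1  {4,5}→2
  3 left: {0,1,4}→3  {0,1,5}→3  {1,3,5}→3  {1,4,5}→6  {2,3,5}→1  {3,4,5}→3
  4 left: {0,1,3,5}→6  {0,1,4,5}→12  {1,2,3,5}→4  {1,3,4,5}→12  {2,3,4,5}→4
  placing 0:r first → 20 extensions
  placing 2:s first → 30 extensions
  placing 4:q first → 10 extensions
total linear extensions = 60

60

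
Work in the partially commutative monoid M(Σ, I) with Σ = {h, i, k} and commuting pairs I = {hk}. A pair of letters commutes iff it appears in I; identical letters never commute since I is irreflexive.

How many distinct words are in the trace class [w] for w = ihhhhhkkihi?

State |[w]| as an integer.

piece 0:i — minimal
piece 1:h rests on {0:i}
piece 2:h rests on {1:h}
piece 3:h rests on {2:h}
piece 4:h rests on {3:h}
piece 5:h rests on {4:h}
piece 6:k rests on {0:i}
piece 7:k rests on {6:k}
piece 8:i rests on {5:h, 7:k}
piece 9:h rests on {8:i}
piece 10:i rests on {9:h}
minimal pieces: {0:i}
ways to finish when only these pieces remain (= sum over removing one remaining piece with nothing left below it):
  1 left: {10}→1
  2 left: {9,10}→1
  3 left: {8,9,10}→1
  4 left: {5,8,9,10}→1  {7,8,9,10}→1
  5 left: {4,5,8,9,10}→1  {5,7,8,9,10}→2  {6,7,8,9,10}→1
  6 left: {3,4,5,8,9,10}→1  {4,5,7,8,9,10}→3  {5,6,7,8,9,10}→3
  7 left: {2,3,4,5,8,9,10}→1  {3,4,5,7,8,9,10}→4  {4,5,6,7,8,9,10}→6
  8 left: {1,2,3,4,5,8,9,10}→1  {2,3,4,5,7,8,9,10}→5  {3,4,5,6,7,8,9,10}→10
  9 left: {1,2,3,4,5,7,8,9,10}→6  {2,3,4,5,6,7,8,9,10}→15
  placing 0:i first → 21 extensions

21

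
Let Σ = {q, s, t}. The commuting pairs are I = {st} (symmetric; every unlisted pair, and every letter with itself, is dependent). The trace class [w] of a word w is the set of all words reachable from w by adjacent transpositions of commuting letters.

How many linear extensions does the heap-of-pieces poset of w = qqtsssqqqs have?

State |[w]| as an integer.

#0=q has no predecessor
#1=q depends on [0:q]
#2=t depends on [1:q]
#3=s depends on [1:q]
#4=s depends on [3:s]
#5=s depends on [4:s]
#6=q depends on [2:t, 5:s]
#7=q depends on [6:q]
#8=q depends on [7:q]
#9=s depends on [8:q]
sources: [0:q]
N(rest) = Σ N(rest − s) over sources s of rest; N(one piece) = 1:
  size 1 → [9]=1
  size 2 → [8,9]=1
  size 3 → [7,8,9]=1
  size 4 → [6,7,8,9]=1
  size 5 → [2,6,7,8,9]=1  [5,6,7,8,9]=1
  size 6 → [2,5,6,7,8,9]=2  [4,5,6,7,8,9]=1
  size 7 → [2,4,5,6,7,8,9]=3  [3,4,5,6,7,8,9]=1
  size 8 → [2,3,4,5,6,7,8,9]=4
  first=0(q) contributes 4

4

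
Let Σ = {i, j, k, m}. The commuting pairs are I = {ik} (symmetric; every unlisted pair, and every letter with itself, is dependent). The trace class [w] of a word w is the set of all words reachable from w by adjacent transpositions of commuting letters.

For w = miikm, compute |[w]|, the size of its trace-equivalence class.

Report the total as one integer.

3

drop 0:m onto floor
drop 1:i onto {0:m}
drop 2:i onto {1:i}
drop 3:k onto {0:m}
drop 4:m onto {2:i, 3:k}
ground layer = {0:m}
drop-orders for the pieces not yet dropped (sum over which currently-grounded one goes next):
  1 to go: {4} 1
  2 to go: {2,4} 1  {3,4} 1
  3 to go: {1,2,4} 1  {2,3,4} 2
  if 0:m drops first: 3 orders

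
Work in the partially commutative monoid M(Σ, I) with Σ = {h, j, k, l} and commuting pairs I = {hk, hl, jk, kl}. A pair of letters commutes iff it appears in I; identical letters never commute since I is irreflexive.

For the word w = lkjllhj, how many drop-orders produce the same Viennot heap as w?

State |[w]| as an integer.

0(l) covers ∅
1(k) covers ∅
2(j) covers 0:l
3(l) covers 2:j
4(l) covers 3:l
5(h) covers 2:j
6(j) covers 4:l, 5:h
floor of heap: 0:l, 1:k
completions by unplaced set U, small U first (add the entries for U minus each lowest piece of U):
  |U|=1: {1}:1  {6}:1
  |U|=2: {1,6}:2  {4,6}:1  {5,6}:1
  |U|=3: {1,4,6}:3  {1,5,6}:3  {3,4,6}:1  {4,5,6}:2
  |U|=4: {1,3,4,6}:4  {1,4,5,6}:8  {3,4,5,6}:3
  |U|=5: {1,3,4,5,6}:15  {2,3,4,5,6}:3
  start at 0(l): 18
  start at 1(k): 3
sum over floor = 21

21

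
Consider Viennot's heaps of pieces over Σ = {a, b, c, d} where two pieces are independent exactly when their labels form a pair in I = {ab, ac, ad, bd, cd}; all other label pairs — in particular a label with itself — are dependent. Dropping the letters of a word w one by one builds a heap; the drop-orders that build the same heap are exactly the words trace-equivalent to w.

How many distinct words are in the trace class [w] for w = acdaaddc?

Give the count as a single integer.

560

0(a) covers ∅
1(c) covers ∅
2(d) covers ∅
3(a) covers 0:a
4(a) covers 3:a
5(d) covers 2:d
6(d) covers 5:d
7(c) covers 1:c
floor of heap: 0:a, 1:c, 2:d
completions by unplaced set U, small U first (add the entries for U minus each lowest piece of U):
  |U|=1: {4}:1  {6}:1  {7}:1
  |U|=2: {1,7}:1  {3,4}:1  {4,6}:2  {4,7}:2  {5,6}:1  {6,7}:2
  |U|=3: {0,3,4}:1  {1,4,7}:3  {1,6,7}:3  {2,5,6}:1  {3,4,6}:3  {3,4,7}:3  {4,5,6}:3  {4,6,7}:6  {5,6,7}:3
  |U|=4: {0,3,4,6}:4  {0,3,4,7}:4  {1,3,4,7}:6  {1,4,6,7}:12  {1,5,6,7}:6  {2,4,5,6}:4  {2,5,6,7}:4  {3,4,5,6}:6  {3,4,6,7}:12  {4,5,6,7}:12
  |U|=5: {0,1,3,4,7}:10  {0,3,4,5,6}:10  {0,3,4,6,7}:20  {1,2,5,6,7}:10  {1,3,4,6,7}:30  {1,4,5,6,7}:30  {2,3,4,5,6}:10  {2,4,5,6,7}:20  {3,4,5,6,7}:30
  |U|=6: {0,1,3,4,6,7}:60  {0,2,3,4,5,6}:20  {0,3,4,5,6,7}:60  {1,2,4,5,6,7}:60  {1,3,4,5,6,7}:90  {2,3,4,5,6,7}:60
  start at 0(a): 210
  start at 1(c): 140
  start at 2(d): 210
sum over floor = 560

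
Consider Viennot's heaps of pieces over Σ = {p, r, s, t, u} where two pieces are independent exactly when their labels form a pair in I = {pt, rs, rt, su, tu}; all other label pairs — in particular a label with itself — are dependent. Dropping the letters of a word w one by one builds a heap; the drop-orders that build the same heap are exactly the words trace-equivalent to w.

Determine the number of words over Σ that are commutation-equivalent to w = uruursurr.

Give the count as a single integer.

9

drop 0:u onto floor
drop 1:r onto {0:u}
drop 2:u onto {1:r}
drop 3:u onto {2:u}
drop 4:r onto {3:u}
drop 5:s onto floor
drop 6:u onto {4:r}
drop 7:r onto {6:u}
drop 8:r onto {7:r}
ground layer = {0:u, 5:s}
drop-orders for the pieces not yet dropped (sum over which currently-grounded one goes next):
  1 to go: {5} 1  {8} 1
  2 to go: {5,8} 2  {7,8} 1
  3 to go: {5,7,8} 3  {6,7,8} 1
  4 to go: {4,6,7,8} 1  {5,6,7,8} 4
  5 to go: {3,4,6,7,8} 1  {4,5,6,7,8} 5
  6 to go: {2,3,4,6,7,8} 1  {3,4,5,6,7,8} 6
  7 to go: {1,2,3,4,6,7,8} 1  {2,3,4,5,6,7,8} 7
  if 0:u drops first: 8 orders
  if 5:s drops first: 1 orders
heap linearizations: 9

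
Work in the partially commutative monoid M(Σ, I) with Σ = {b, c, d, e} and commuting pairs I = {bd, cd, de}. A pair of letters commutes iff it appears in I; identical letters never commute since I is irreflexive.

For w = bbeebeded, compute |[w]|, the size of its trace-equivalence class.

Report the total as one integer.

drop 0:b onto floor
drop 1:b onto {0:b}
drop 2:e onto {1:b}
drop 3:e onto {2:e}
drop 4:b onto {3:e}
drop 5:e onto {4:b}
drop 6:d onto floor
drop 7:e onto {5:e}
drop 8:d onto {6:d}
ground layer = {0:b, 6:d}
drop-orders for the pieces not yet dropped (sum over which currently-grounded one goes next):
  1 to go: {7} 1  {8} 1
  2 to go: {5,7} 1  {6,8} 1  {7,8} 2
  3 to go: {4,5,7} 1  {5,7,8} 3  {6,7,8} 3
  4 to go: {3,4,5,7} 1  {4,5,7,8} 4  {5,6,7,8} 6
  5 to go: {2,3,4,5,7} 1  {3,4,5,7,8} 5  {4,5,6,7,8} 10
  6 to go: {1,2,3,4,5,7} 1  {2,3,4,5,7,8} 6  {3,4,5,6,7,8} 15
  7 to go: {0,1,2,3,4,5,7} 1  {1,2,3,4,5,7,8} 7  {2,3,4,5,6,7,8} 21
  if 0:b drops first: 28 orders
  if 6:d drops first: 8 orders
heap linearizations: 36

36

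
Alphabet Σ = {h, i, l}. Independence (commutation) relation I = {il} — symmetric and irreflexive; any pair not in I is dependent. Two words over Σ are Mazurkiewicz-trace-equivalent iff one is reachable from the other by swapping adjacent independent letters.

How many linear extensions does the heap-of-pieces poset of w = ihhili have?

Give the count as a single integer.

drop 0:i onto floor
drop 1:h onto {0:i}
drop 2:h onto {1:h}
drop 3:i onto {2:h}
drop 4:l onto {2:h}
drop 5:i onto {3:i}
ground layer = {0:i}
drop-orders for the pieces not yet dropped (sum over which currently-grounded one goes next):
  1 to go: {4} 1  {5} 1
  2 to go: {3,5} 1  {4,5} 2
  3 to go: {3,4,5} 3
  4 to go: {2,3,4,5} 3
  if 0:i drops first: 3 orders

3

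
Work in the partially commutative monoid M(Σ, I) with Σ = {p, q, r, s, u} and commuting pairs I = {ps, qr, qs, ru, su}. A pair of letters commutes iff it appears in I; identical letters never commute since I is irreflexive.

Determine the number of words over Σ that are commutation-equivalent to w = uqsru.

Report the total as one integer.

10

0(u) covers ∅
1(q) covers 0:u
2(s) covers ∅
3(r) covers 2:s
4(u) covers 1:q
floor of heap: 0:u, 2:s
completions by unplaced set U, small U first (add the entries for U minus each lowest piece of U):
  |U|=1: {3}:1  {4}:1
  |U|=2: {1,4}:1  {2,3}:1  {3,4}:2
  |U|=3: {0,1,4}:1  {1,3,4}:3  {2,3,4}:3
  start at 0(u): 6
  start at 2(s): 4
sum over floor = 10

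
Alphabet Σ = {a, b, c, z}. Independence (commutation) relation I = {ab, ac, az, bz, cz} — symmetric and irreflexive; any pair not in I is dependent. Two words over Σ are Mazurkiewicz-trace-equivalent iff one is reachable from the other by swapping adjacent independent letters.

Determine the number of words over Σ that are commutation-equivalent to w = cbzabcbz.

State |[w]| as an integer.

168

drop 0:c onto floor
drop 1:b onto {0:c}
drop 2:z onto floor
drop 3:a onto floor
drop 4:b onto {1:b}
drop 5:c onto {4:b}
drop 6:b onto {5:c}
drop 7:z onto {2:z}
ground layer = {0:c, 2:z, 3:a}
drop-orders for the pieces not yet dropped (sum over which currently-grounded one goes next):
  1 to go: {3} 1  {6} 1  {7} 1
  2 to go: {2,7} 1  {3,6} 2  {3,7} 2  {5,6} 1  {6,7} 2
  3 to go: {2,3,7} 3  {2,6,7} 3  {3,5,6} 3  {3,6,7} 6  {4,5,6} 1  {5,6,7} 3
  4 to go: {1,4,5,6} 1  {2,3,6,7} 12  {2,5,6,7} 6  {3,4,5,6} 4  {3,5,6,7} 12  {4,5,6,7} 4
  5 to go: {0,1,4,5,6} 1  {1,3,4,5,6} 5  {1,4,5,6,7} 5  {2,3,5,6,7} 30  {2,4,5,6,7} 10  {3,4,5,6,7} 20
  6 to go: {0,1,3,4,5,6} 6  {0,1,4,5,6,7} 6  {1,2,4,5,6,7} 15  {1,3,4,5,6,7} 30  {2,3,4,5,6,7} 60
  if 0:c drops first: 105 orders
  if 2:z drops first: 42 orders
  if 3:a drops first: 21 orders
heap linearizations: 168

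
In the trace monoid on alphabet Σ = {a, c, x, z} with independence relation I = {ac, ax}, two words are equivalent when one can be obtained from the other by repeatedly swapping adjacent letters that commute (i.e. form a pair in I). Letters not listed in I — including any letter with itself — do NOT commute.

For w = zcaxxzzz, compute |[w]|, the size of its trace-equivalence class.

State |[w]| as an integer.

piece 0:z — minimal
piece 1:c rests on {0:z}
piece 2:a rests on {0:z}
piece 3:x rests on {1:c}
piece 4:x rests on {3:x}
piece 5:z rests on {2:a, 4:x}
piece 6:z rests on {5:z}
piece 7:z rests on {6:z}
minimal pieces: {0:z}
ways to finish when only these pieces remain (= sum over removing one remaining piece with nothing left below it):
  1 left: {7}→1
  2 left: {6,7}→1
  3 left: {5,6,7}→1
  4 left: {2,5,6,7}→1  {4,5,6,7}→1
  5 left: {2,4,5,6,7}→2  {3,4,5,6,7}→1
  6 left: {1,3,4,5,6,7}→1  {2,3,4,5,6,7}→3
  placing 0:z first → 4 extensions

4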